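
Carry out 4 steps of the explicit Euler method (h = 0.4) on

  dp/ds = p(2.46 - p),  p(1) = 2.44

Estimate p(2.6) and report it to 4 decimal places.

Euler: p_{n+1} = p_n + h·f(s_n, p_n).
s=1.000000, p=2.440000: f=0.048800 → p ← 2.440000 + 0.4·0.048800 = 2.459520
s=1.400000, p=2.459520: f=0.001181 → p ← 2.459520 + 0.4·0.001181 = 2.459992
s=1.800000, p=2.459992: f=0.000019 → p ← 2.459992 + 0.4·0.000019 = 2.460000
s=2.200000, p=2.460000: f=0.000000 → p ← 2.460000 + 0.4·0.000000 = 2.460000
p(2.6) ≈ 2.4600

2.4600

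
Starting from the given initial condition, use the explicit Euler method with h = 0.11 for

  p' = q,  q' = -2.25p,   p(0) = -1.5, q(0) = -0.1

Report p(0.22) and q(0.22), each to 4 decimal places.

Euler on (p,q): p_{n+1} = p_n + h·p', q_{n+1} = q_n + h·q'.
0.000000: (-1.500000, -0.100000); f=(-0.100000, 3.375000) → (-1.511000, 0.271250)
0.110000: (-1.511000, 0.271250); f=(0.271250, 3.399750) → (-1.481162, 0.645223)
(p(0.22), q(0.22)) ≈ (-1.4812, 0.6452)

-1.4812, 0.6452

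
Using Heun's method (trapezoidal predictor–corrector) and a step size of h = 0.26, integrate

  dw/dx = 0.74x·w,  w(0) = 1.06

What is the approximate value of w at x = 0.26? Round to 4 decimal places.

Heun: k1 = f(x_n, w_n); k2 = f(x_n + h, w_n + h·k1); w_{n+1} = w_n + (h/2)·(k1 + k2).
x=0.000000, w=1.060000:
  k1 = f(0.000000, 1.060000) = 0.000000
  k2 = f(0.260000, 1.060000) = 0.203944
  w ← 1.060000 + (0.26/2)·(0.000000 + 0.203944) = 1.086513
w(0.26) ≈ 1.0865

1.0865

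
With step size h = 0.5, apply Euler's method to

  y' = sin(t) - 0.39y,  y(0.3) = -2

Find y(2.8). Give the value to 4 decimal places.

Euler: y_{n+1} = y_n + h·f(t_n, y_n).
t=0.300000, y=-2.000000: f=1.075520 → y ← -2.000000 + 0.5·1.075520 = -1.462240
t=0.800000, y=-1.462240: f=1.287630 → y ← -1.462240 + 0.5·1.287630 = -0.818425
t=1.300000, y=-0.818425: f=1.282744 → y ← -0.818425 + 0.5·1.282744 = -0.177053
t=1.800000, y=-0.177053: f=1.042898 → y ← -0.177053 + 0.5·1.042898 = 0.344396
t=2.300000, y=0.344396: f=0.611391 → y ← 0.344396 + 0.5·0.611391 = 0.650091
y(2.8) ≈ 0.6501

0.6501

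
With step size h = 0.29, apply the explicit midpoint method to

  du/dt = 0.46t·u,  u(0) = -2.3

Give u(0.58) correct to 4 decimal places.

-2.4832

Midpoint: k1 = f(t_n, u_n); k2 = f(t_n + h/2, u_n + (h/2)·k1); u_{n+1} = u_n + h·k2.
t=0.000000, u=-2.300000:
  k1 = f(0.000000, -2.300000) = 0.000000
  k2 = f(0.145000, -2.300000) = -0.153410
  u ← -2.300000 + 0.29·(-0.153410) = -2.344489
t=0.290000, u=-2.344489:
  k1 = f(0.290000, -2.344489) = -0.312755
  k2 = f(0.435000, -2.389838) = -0.478207
  u ← -2.344489 + 0.29·(-0.478207) = -2.483169
u(0.58) ≈ -2.4832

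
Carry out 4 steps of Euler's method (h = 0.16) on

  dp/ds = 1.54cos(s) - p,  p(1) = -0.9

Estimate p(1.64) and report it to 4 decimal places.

-0.2260

Euler: p_{n+1} = p_n + h·f(s_n, p_n).
s=1.000000, p=-0.900000: f=1.732066 → p ← -0.900000 + 0.16·1.732066 = -0.622870
s=1.160000, p=-0.622870: f=1.237852 → p ← -0.622870 + 0.16·1.237852 = -0.424813
s=1.320000, p=-0.424813: f=0.807003 → p ← -0.424813 + 0.16·0.807003 = -0.295693
s=1.480000, p=-0.295693: f=0.435327 → p ← -0.295693 + 0.16·0.435327 = -0.226040
p(1.64) ≈ -0.2260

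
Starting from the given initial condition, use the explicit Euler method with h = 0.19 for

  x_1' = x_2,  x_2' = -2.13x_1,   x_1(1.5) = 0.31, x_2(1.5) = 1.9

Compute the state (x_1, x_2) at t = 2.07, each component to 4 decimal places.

1.2937, 1.0950

Euler on (x_1,x_2): x_1_{n+1} = x_1_n + h·x_1', x_2_{n+1} = x_2_n + h·x_2'.
1.500000: (0.310000, 1.900000); f=(1.900000, -0.660300) → (0.671000, 1.774543)
1.690000: (0.671000, 1.774543); f=(1.774543, -1.429230) → (1.008163, 1.502989)
1.880000: (1.008163, 1.502989); f=(1.502989, -2.147388) → (1.293731, 1.094986)
(x_1(2.07), x_2(2.07)) ≈ (1.2937, 1.0950)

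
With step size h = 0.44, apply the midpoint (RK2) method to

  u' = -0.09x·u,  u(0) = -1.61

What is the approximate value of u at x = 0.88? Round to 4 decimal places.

Midpoint: k1 = f(x_n, u_n); k2 = f(x_n + h/2, u_n + (h/2)·k1); u_{n+1} = u_n + h·k2.
x=0.000000, u=-1.610000:
  k1 = f(0.000000, -1.610000) = 0.000000
  k2 = f(0.220000, -1.610000) = 0.031878
  u ← -1.610000 + 0.44·0.031878 = -1.595974
x=0.440000, u=-1.595974:
  k1 = f(0.440000, -1.595974) = 0.063201
  k2 = f(0.660000, -1.582070) = 0.093975
  u ← -1.595974 + 0.44·0.093975 = -1.554625
u(0.88) ≈ -1.5546

-1.5546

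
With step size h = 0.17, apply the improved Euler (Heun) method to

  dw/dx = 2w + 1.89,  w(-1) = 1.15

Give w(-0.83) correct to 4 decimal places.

1.9834

Heun: k1 = f(x_n, w_n); k2 = f(x_n + h, w_n + h·k1); w_{n+1} = w_n + (h/2)·(k1 + k2).
x=-1.000000, w=1.150000:
  k1 = f(-1.000000, 1.150000) = 4.190000
  k2 = f(-0.830000, 1.862300) = 5.614600
  w ← 1.150000 + (0.17/2)·(4.190000 + 5.614600) = 1.983391
w(-0.83) ≈ 1.9834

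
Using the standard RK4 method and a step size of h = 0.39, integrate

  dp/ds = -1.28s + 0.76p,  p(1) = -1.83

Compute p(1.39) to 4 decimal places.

RK4: k1 = f(s_n, p_n); k2 = f(s_n + h/2, p_n + (h/2)·k1); k3 = f(s_n + h/2, p_n + (h/2)·k2); k4 = f(s_n + h, p_n + h·k3); p_{n+1} = p_n + (h/6)·(k1 + 2k2 + 2k3 + k4).
s=1.000000, p=-1.830000:
  k1 = f(1.000000, -1.830000) = -2.670800
  k2 = f(1.195000, -2.350806) = -3.316213
  k3 = f(1.195000, -2.476661) = -3.411863
  k4 = f(1.390000, -3.160626) = -4.181276
  p ← -1.830000 + (0.39/6)·(k1 + 2k2 + 2k3 + k4) = -3.150035
p(1.39) ≈ -3.1500

-3.1500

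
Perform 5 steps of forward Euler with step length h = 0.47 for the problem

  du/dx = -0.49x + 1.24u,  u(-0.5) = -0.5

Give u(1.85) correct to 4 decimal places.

-5.1203

Euler: u_{n+1} = u_n + h·f(x_n, u_n).
x=-0.500000, u=-0.500000: f=-0.375000 → u ← -0.500000 + 0.47·(-0.375000) = -0.676250
x=-0.030000, u=-0.676250: f=-0.823850 → u ← -0.676250 + 0.47·(-0.823850) = -1.063460
x=0.440000, u=-1.063460: f=-1.534290 → u ← -1.063460 + 0.47·(-1.534290) = -1.784576
x=0.910000, u=-1.784576: f=-2.658774 → u ← -1.784576 + 0.47·(-2.658774) = -3.034199
x=1.380000, u=-3.034199: f=-4.438607 → u ← -3.034199 + 0.47·(-4.438607) = -5.120345
u(1.85) ≈ -5.1203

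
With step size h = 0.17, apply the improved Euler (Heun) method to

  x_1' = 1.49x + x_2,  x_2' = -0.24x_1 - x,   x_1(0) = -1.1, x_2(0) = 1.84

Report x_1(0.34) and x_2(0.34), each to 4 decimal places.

Heun on (x_1,x_2): k1 = f(x_n, state_n); k2 = f(x_n + h, state_n + h·k1); state_{n+1} = state_n + (h/2)·(k1 + k2).
0.000000: (-1.100000, 1.840000)
  k1 = (1.840000, 0.264000)
  predictor → (-0.787200, 1.884880)
  k2 = (2.138180, 0.018928)
  → (-0.761855, 1.864049)
0.170000: (-0.761855, 1.864049)
  k1 = (2.117349, 0.012845)
  predictor → (-0.401905, 1.866233)
  k2 = (2.372833, -0.243543)
  → (-0.380189, 1.844440)
(x_1(0.34), x_2(0.34)) ≈ (-0.3802, 1.8444)

-0.3802, 1.8444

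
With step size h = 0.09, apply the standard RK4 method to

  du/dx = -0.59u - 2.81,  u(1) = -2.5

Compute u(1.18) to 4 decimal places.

RK4: k1 = f(x_n, u_n); k2 = f(x_n + h/2, u_n + (h/2)·k1); k3 = f(x_n + h/2, u_n + (h/2)·k2); k4 = f(x_n + h, u_n + h·k3); u_{n+1} = u_n + (h/6)·(k1 + 2k2 + 2k3 + k4).
x=1.000000, u=-2.500000:
  k1 = f(1.000000, -2.500000) = -1.335000
  k2 = f(1.045000, -2.560075) = -1.299556
  k3 = f(1.045000, -2.558480) = -1.300497
  k4 = f(1.090000, -2.617045) = -1.265944
  u ← -2.500000 + (0.09/6)·(k1 + 2k2 + 2k3 + k4) = -2.617016
x=1.090000, u=-2.617016:
  k1 = f(1.090000, -2.617016) = -1.265961
  k2 = f(1.135000, -2.673984) = -1.232349
  k3 = f(1.135000, -2.672471) = -1.233242
  k4 = f(1.180000, -2.728007) = -1.200476
  u ← -2.617016 + (0.09/6)·(k1 + 2k2 + 2k3 + k4) = -2.727980
u(1.18) ≈ -2.7280

-2.7280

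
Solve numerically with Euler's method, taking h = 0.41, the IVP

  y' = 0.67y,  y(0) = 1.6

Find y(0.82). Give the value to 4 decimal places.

2.5998

Euler: y_{n+1} = y_n + h·f(s_n, y_n).
s=0.000000, y=1.600000: f=1.072000 → y ← 1.600000 + 0.41·1.072000 = 2.039520
s=0.410000, y=2.039520: f=1.366478 → y ← 2.039520 + 0.41·1.366478 = 2.599776
y(0.82) ≈ 2.5998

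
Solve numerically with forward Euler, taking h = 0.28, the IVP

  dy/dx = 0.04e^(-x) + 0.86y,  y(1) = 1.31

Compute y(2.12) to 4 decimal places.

3.1225

Euler: y_{n+1} = y_n + h·f(x_n, y_n).
x=1.000000, y=1.310000: f=1.141315 → y ← 1.310000 + 0.28·1.141315 = 1.629568
x=1.280000, y=1.629568: f=1.412550 → y ← 1.629568 + 0.28·1.412550 = 2.025082
x=1.560000, y=2.025082: f=1.749976 → y ← 2.025082 + 0.28·1.749976 = 2.515076
x=1.840000, y=2.515076: f=2.169318 → y ← 2.515076 + 0.28·2.169318 = 3.122485
y(2.12) ≈ 3.1225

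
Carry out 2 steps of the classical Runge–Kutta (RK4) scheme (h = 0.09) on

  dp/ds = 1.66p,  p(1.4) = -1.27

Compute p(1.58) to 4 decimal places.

-1.7123

RK4: k1 = f(s_n, p_n); k2 = f(s_n + h/2, p_n + (h/2)·k1); k3 = f(s_n + h/2, p_n + (h/2)·k2); k4 = f(s_n + h, p_n + h·k3); p_{n+1} = p_n + (h/6)·(k1 + 2k2 + 2k3 + k4).
s=1.400000, p=-1.270000:
  k1 = f(1.400000, -1.270000) = -2.108200
  k2 = f(1.445000, -1.364869) = -2.265683
  k3 = f(1.445000, -1.371956) = -2.277446
  k4 = f(1.490000, -1.474970) = -2.448451
  p ← -1.270000 + (0.09/6)·(k1 + 2k2 + 2k3 + k4) = -1.474644
s=1.490000, p=-1.474644:
  k1 = f(1.490000, -1.474644) = -2.447908
  k2 = f(1.535000, -1.584800) = -2.630767
  k3 = f(1.535000, -1.593028) = -2.644427
  k4 = f(1.580000, -1.712642) = -2.842986
  p ← -1.474644 + (0.09/6)·(k1 + 2k2 + 2k3 + k4) = -1.712263
p(1.58) ≈ -1.7123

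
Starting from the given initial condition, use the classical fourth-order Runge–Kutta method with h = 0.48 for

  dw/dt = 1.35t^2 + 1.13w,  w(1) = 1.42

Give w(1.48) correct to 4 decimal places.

3.7341

RK4: k1 = f(t_n, w_n); k2 = f(t_n + h/2, w_n + (h/2)·k1); k3 = f(t_n + h/2, w_n + (h/2)·k2); k4 = f(t_n + h, w_n + h·k3); w_{n+1} = w_n + (h/6)·(k1 + 2k2 + 2k3 + k4).
t=1.000000, w=1.420000:
  k1 = f(1.000000, 1.420000) = 2.954600
  k2 = f(1.240000, 2.129104) = 4.481648
  k3 = f(1.240000, 2.495595) = 4.895783
  k4 = f(1.480000, 3.769976) = 7.217113
  w ← 1.420000 + (0.48/6)·(k1 + 2k2 + 2k3 + k4) = 3.734126
w(1.48) ≈ 3.7341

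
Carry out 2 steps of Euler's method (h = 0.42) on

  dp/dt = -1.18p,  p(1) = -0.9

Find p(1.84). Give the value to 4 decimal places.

-0.2290

Euler: p_{n+1} = p_n + h·f(t_n, p_n).
t=1.000000, p=-0.900000: f=1.062000 → p ← -0.900000 + 0.42·1.062000 = -0.453960
t=1.420000, p=-0.453960: f=0.535673 → p ← -0.453960 + 0.42·0.535673 = -0.228977
p(1.84) ≈ -0.2290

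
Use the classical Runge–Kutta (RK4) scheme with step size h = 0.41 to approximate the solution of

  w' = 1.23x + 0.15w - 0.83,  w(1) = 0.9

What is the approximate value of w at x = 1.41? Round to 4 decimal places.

RK4: k1 = f(x_n, w_n); k2 = f(x_n + h/2, w_n + (h/2)·k1); k3 = f(x_n + h/2, w_n + (h/2)·k2); k4 = f(x_n + h, w_n + h·k3); w_{n+1} = w_n + (h/6)·(k1 + 2k2 + 2k3 + k4).
x=1.000000, w=0.900000:
  k1 = f(1.000000, 0.900000) = 0.535000
  k2 = f(1.205000, 1.009675) = 0.803601
  k3 = f(1.205000, 1.064738) = 0.811861
  k4 = f(1.410000, 1.232863) = 1.089229
  w ← 0.900000 + (0.41/6)·(k1 + 2k2 + 2k3 + k4) = 1.231769
w(1.41) ≈ 1.2318

1.2318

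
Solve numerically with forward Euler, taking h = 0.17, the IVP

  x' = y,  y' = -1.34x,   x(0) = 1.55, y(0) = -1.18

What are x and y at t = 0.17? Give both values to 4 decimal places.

1.3494, -1.5331

Euler on (x,y): x_{n+1} = x_n + h·x', y_{n+1} = y_n + h·y'.
0.000000: (1.550000, -1.180000); f=(-1.180000, -2.077000) → (1.349400, -1.533090)
(x(0.17), y(0.17)) ≈ (1.3494, -1.5331)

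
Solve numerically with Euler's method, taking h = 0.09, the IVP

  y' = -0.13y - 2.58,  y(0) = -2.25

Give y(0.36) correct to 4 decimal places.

Euler: y_{n+1} = y_n + h·f(t_n, y_n).
t=0.000000, y=-2.250000: f=-2.287500 → y ← -2.250000 + 0.09·(-2.287500) = -2.455875
t=0.090000, y=-2.455875: f=-2.260736 → y ← -2.455875 + 0.09·(-2.260736) = -2.659341
t=0.180000, y=-2.659341: f=-2.234286 → y ← -2.659341 + 0.09·(-2.234286) = -2.860427
t=0.270000, y=-2.860427: f=-2.208144 → y ← -2.860427 + 0.09·(-2.208144) = -3.059160
y(0.36) ≈ -3.0592

-3.0592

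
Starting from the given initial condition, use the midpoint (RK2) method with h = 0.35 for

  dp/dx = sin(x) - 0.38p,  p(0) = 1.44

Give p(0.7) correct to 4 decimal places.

Midpoint: k1 = f(x_n, p_n); k2 = f(x_n + h/2, p_n + (h/2)·k1); p_{n+1} = p_n + h·k2.
x=0.000000, p=1.440000:
  k1 = f(0.000000, 1.440000) = -0.547200
  k2 = f(0.175000, 1.344240) = -0.336703
  p ← 1.440000 + 0.35·(-0.336703) = 1.322154
x=0.350000, p=1.322154:
  k1 = f(0.350000, 1.322154) = -0.159521
  k2 = f(0.525000, 1.294238) = 0.009403
  p ← 1.322154 + 0.35·0.009403 = 1.325445
p(0.7) ≈ 1.3254

1.3254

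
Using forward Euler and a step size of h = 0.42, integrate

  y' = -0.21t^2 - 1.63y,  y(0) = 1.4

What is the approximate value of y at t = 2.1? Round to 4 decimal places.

Euler: y_{n+1} = y_n + h·f(t_n, y_n).
t=0.000000, y=1.400000: f=-2.282000 → y ← 1.400000 + 0.42·(-2.282000) = 0.441560
t=0.420000, y=0.441560: f=-0.756787 → y ← 0.441560 + 0.42·(-0.756787) = 0.123710
t=0.840000, y=0.123710: f=-0.349823 → y ← 0.123710 + 0.42·(-0.349823) = -0.023216
t=1.260000, y=-0.023216: f=-0.295554 → y ← -0.023216 + 0.42·(-0.295554) = -0.147349
t=1.680000, y=-0.147349: f=-0.352526 → y ← -0.147349 + 0.42·(-0.352526) = -0.295409
y(2.1) ≈ -0.2954

-0.2954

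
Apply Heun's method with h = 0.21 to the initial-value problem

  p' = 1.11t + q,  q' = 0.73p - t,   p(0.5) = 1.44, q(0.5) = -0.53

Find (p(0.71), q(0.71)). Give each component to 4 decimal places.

Heun on (p,q): k1 = f(t_n, state_n); k2 = f(t_n + h, state_n + h·k1); state_{n+1} = state_n + (h/2)·(k1 + k2).
0.500000: (1.440000, -0.530000)
  k1 = (0.025000, 0.551200)
  predictor → (1.445250, -0.414248)
  k2 = (0.373852, 0.345032)
  → (1.481879, -0.435896)
(p(0.71), q(0.71)) ≈ (1.4819, -0.4359)

1.4819, -0.4359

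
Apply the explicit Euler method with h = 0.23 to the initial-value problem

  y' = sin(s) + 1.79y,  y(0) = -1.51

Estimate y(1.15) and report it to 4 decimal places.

-7.7255

Euler: y_{n+1} = y_n + h·f(s_n, y_n).
s=0.000000, y=-1.510000: f=-2.702900 → y ← -1.510000 + 0.23·(-2.702900) = -2.131667
s=0.230000, y=-2.131667: f=-3.587706 → y ← -2.131667 + 0.23·(-3.587706) = -2.956839
s=0.460000, y=-2.956839: f=-4.848795 → y ← -2.956839 + 0.23·(-4.848795) = -4.072062
s=0.690000, y=-4.072062: f=-6.652454 → y ← -4.072062 + 0.23·(-6.652454) = -5.602127
s=0.920000, y=-5.602127: f=-9.232205 → y ← -5.602127 + 0.23·(-9.232205) = -7.725534
y(1.15) ≈ -7.7255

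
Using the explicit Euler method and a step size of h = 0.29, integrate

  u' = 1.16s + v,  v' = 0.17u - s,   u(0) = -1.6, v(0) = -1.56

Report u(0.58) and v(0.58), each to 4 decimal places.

Euler on (u,v): u_{n+1} = u_n + h·u', v_{n+1} = v_n + h·v'.
0.000000: (-1.600000, -1.560000); f=(-1.560000, -0.272000) → (-2.052400, -1.638880)
0.290000: (-2.052400, -1.638880); f=(-1.302480, -0.638908) → (-2.430119, -1.824163)
(u(0.58), v(0.58)) ≈ (-2.4301, -1.8242)

-2.4301, -1.8242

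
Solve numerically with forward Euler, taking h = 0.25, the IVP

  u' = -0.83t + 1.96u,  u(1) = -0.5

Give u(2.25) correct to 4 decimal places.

-7.1998

Euler: u_{n+1} = u_n + h·f(t_n, u_n).
t=1.000000, u=-0.500000: f=-1.810000 → u ← -0.500000 + 0.25·(-1.810000) = -0.952500
t=1.250000, u=-0.952500: f=-2.904400 → u ← -0.952500 + 0.25·(-2.904400) = -1.678600
t=1.500000, u=-1.678600: f=-4.535056 → u ← -1.678600 + 0.25·(-4.535056) = -2.812364
t=1.750000, u=-2.812364: f=-6.964733 → u ← -2.812364 + 0.25·(-6.964733) = -4.553547
t=2.000000, u=-4.553547: f=-10.584953 → u ← -4.553547 + 0.25·(-10.584953) = -7.199786
u(2.25) ≈ -7.1998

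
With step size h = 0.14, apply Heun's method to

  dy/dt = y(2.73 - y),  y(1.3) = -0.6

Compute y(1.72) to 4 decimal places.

Heun: k1 = f(t_n, y_n); k2 = f(t_n + h, y_n + h·k1); y_{n+1} = y_n + (h/2)·(k1 + k2).
t=1.300000, y=-0.600000:
  k1 = f(1.300000, -0.600000) = -1.998000
  k2 = f(1.440000, -0.879720) = -3.175543
  y ← -0.600000 + (0.14/2)·(-1.998000 + (-3.175543)) = -0.962148
t=1.440000, y=-0.962148:
  k1 = f(1.440000, -0.962148) = -3.552393
  k2 = f(1.580000, -1.459483) = -6.114479
  y ← -0.962148 + (0.14/2)·(-3.552393 + (-6.114479)) = -1.638829
t=1.580000, y=-1.638829:
  k1 = f(1.580000, -1.638829) = -7.159764
  k2 = f(1.720000, -2.641196) = -14.186381
  y ← -1.638829 + (0.14/2)·(-7.159764 + (-14.186381)) = -3.133059
y(1.72) ≈ -3.1331

-3.1331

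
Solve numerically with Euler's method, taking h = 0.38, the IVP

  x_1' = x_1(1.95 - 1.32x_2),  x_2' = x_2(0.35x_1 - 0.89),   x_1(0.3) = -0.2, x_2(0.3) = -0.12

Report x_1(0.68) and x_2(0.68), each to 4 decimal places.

Euler on (x_1,x_2): x_1_{n+1} = x_1_n + h·x_1', x_2_{n+1} = x_2_n + h·x_2'.
0.300000: (-0.200000, -0.120000); f=(-0.421680, 0.115200) → (-0.360238, -0.076224)
(x_1(0.68), x_2(0.68)) ≈ (-0.3602, -0.0762)

-0.3602, -0.0762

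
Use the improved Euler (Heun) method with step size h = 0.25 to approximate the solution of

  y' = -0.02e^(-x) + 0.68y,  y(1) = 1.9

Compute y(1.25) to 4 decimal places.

Heun: k1 = f(x_n, y_n); k2 = f(x_n + h, y_n + h·k1); y_{n+1} = y_n + (h/2)·(k1 + k2).
x=1.000000, y=1.900000:
  k1 = f(1.000000, 1.900000) = 1.284642
  k2 = f(1.250000, 2.221161) = 1.504659
  y ← 1.900000 + (0.25/2)·(1.284642 + 1.504659) = 2.248663
y(1.25) ≈ 2.2487

2.2487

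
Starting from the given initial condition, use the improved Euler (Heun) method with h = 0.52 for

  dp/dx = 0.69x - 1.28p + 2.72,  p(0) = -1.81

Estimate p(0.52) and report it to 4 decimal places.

0.0308

Heun: k1 = f(x_n, p_n); k2 = f(x_n + h, p_n + h·k1); p_{n+1} = p_n + (h/2)·(k1 + k2).
x=0.000000, p=-1.810000:
  k1 = f(0.000000, -1.810000) = 5.036800
  k2 = f(0.520000, 0.809136) = 2.043106
  p ← -1.810000 + (0.52/2)·(5.036800 + 2.043106) = 0.030776
p(0.52) ≈ 0.0308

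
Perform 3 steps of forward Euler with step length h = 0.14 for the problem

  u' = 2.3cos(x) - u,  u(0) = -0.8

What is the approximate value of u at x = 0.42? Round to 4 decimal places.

Euler: u_{n+1} = u_n + h·f(x_n, u_n).
x=0.000000, u=-0.800000: f=3.100000 → u ← -0.800000 + 0.14·3.100000 = -0.366000
x=0.140000, u=-0.366000: f=2.643497 → u ← -0.366000 + 0.14·2.643497 = 0.004090
x=0.280000, u=0.004090: f=2.206338 → u ← 0.004090 + 0.14·2.206338 = 0.312977
u(0.42) ≈ 0.3130

0.3130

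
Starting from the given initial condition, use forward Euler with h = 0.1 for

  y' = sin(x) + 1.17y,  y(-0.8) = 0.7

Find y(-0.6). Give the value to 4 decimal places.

Euler: y_{n+1} = y_n + h·f(x_n, y_n).
x=-0.800000, y=0.700000: f=0.101644 → y ← 0.700000 + 0.1·0.101644 = 0.710164
x=-0.700000, y=0.710164: f=0.186675 → y ← 0.710164 + 0.1·0.186675 = 0.728832
y(-0.6) ≈ 0.7288

0.7288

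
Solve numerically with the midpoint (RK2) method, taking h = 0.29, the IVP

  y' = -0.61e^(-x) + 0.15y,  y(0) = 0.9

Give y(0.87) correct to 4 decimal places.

Midpoint: k1 = f(x_n, y_n); k2 = f(x_n + h/2, y_n + (h/2)·k1); y_{n+1} = y_n + h·k2.
x=0.000000, y=0.900000:
  k1 = f(0.000000, 0.900000) = -0.475000
  k2 = f(0.145000, 0.831125) = -0.402995
  y ← 0.900000 + 0.29·(-0.402995) = 0.783131
x=0.290000, y=0.783131:
  k1 = f(0.290000, 0.783131) = -0.338971
  k2 = f(0.435000, 0.733981) = -0.284734
  y ← 0.783131 + 0.29·(-0.284734) = 0.700559
x=0.580000, y=0.700559:
  k1 = f(0.580000, 0.700559) = -0.236454
  k2 = f(0.725000, 0.666273) = -0.195497
  y ← 0.700559 + 0.29·(-0.195497) = 0.643864
y(0.87) ≈ 0.6439

0.6439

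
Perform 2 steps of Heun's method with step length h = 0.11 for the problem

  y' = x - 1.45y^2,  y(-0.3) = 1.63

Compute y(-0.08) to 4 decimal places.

Heun: k1 = f(x_n, y_n); k2 = f(x_n + h, y_n + h·k1); y_{n+1} = y_n + (h/2)·(k1 + k2).
x=-0.300000, y=1.630000:
  k1 = f(-0.300000, 1.630000) = -4.152505
  k2 = f(-0.190000, 1.173224) = -2.185861
  y ← 1.630000 + (0.11/2)·(-4.152505 + (-2.185861)) = 1.281390
x=-0.190000, y=1.281390:
  k1 = f(-0.190000, 1.281390) = -2.570842
  k2 = f(-0.080000, 0.998597) = -1.525935
  y ← 1.281390 + (0.11/2)·(-2.570842 + (-1.525935)) = 1.056067
y(-0.08) ≈ 1.0561

1.0561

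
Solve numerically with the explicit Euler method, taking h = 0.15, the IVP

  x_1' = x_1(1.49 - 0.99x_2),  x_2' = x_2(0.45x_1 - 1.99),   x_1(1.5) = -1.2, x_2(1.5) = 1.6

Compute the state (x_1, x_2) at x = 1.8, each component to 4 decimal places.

-1.2731, 0.6172

Euler on (x_1,x_2): x_1_{n+1} = x_1_n + h·x_1', x_2_{n+1} = x_2_n + h·x_2'.
1.500000: (-1.200000, 1.600000); f=(0.112800, -4.048000) → (-1.183080, 0.992800)
1.650000: (-1.183080, 0.992800); f=(-0.599973, -2.504225) → (-1.273076, 0.617166)
(x_1(1.8), x_2(1.8)) ≈ (-1.2731, 0.6172)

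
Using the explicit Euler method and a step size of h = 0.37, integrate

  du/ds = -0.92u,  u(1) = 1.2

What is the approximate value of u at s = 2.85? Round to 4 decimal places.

Euler: u_{n+1} = u_n + h·f(s_n, u_n).
s=1.000000, u=1.200000: f=-1.104000 → u ← 1.200000 + 0.37·(-1.104000) = 0.791520
s=1.370000, u=0.791520: f=-0.728198 → u ← 0.791520 + 0.37·(-0.728198) = 0.522087
s=1.740000, u=0.522087: f=-0.480320 → u ← 0.522087 + 0.37·(-0.480320) = 0.344368
s=2.110000, u=0.344368: f=-0.316819 → u ← 0.344368 + 0.37·(-0.316819) = 0.227145
s=2.480000, u=0.227145: f=-0.208974 → u ← 0.227145 + 0.37·(-0.208974) = 0.149825
u(2.85) ≈ 0.1498

0.1498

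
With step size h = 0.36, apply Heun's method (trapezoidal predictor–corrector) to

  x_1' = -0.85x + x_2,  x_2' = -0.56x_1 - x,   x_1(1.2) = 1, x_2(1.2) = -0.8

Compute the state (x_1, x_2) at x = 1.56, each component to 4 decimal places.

Heun on (x_1,x_2): k1 = f(x_n, state_n); k2 = f(x_n + h, state_n + h·k1); state_{n+1} = state_n + (h/2)·(k1 + k2).
1.200000: (1.000000, -0.800000)
  k1 = (-1.820000, -1.760000)
  predictor → (0.344800, -1.433600)
  k2 = (-2.759600, -1.753088)
  → (0.175672, -1.432356)
(x_1(1.56), x_2(1.56)) ≈ (0.1757, -1.4324)

0.1757, -1.4324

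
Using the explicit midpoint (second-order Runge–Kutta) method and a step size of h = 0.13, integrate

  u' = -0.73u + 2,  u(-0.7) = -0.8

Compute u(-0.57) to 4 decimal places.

-0.4800

Midpoint: k1 = f(x_n, u_n); k2 = f(x_n + h/2, u_n + (h/2)·k1); u_{n+1} = u_n + h·k2.
x=-0.700000, u=-0.800000:
  k1 = f(-0.700000, -0.800000) = 2.584000
  k2 = f(-0.635000, -0.632040) = 2.461389
  u ← -0.800000 + 0.13·2.461389 = -0.480019
u(-0.57) ≈ -0.4800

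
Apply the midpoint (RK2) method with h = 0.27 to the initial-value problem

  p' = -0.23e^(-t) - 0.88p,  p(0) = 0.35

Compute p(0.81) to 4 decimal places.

Midpoint: k1 = f(t_n, p_n); k2 = f(t_n + h/2, p_n + (h/2)·k1); p_{n+1} = p_n + h·k2.
t=0.000000, p=0.350000:
  k1 = f(0.000000, 0.350000) = -0.538000
  k2 = f(0.135000, 0.277370) = -0.445040
  p ← 0.350000 + 0.27·(-0.445040) = 0.229839
t=0.270000, p=0.229839:
  k1 = f(0.270000, 0.229839) = -0.377836
  k2 = f(0.405000, 0.178831) = -0.310776
  p ← 0.229839 + 0.27·(-0.310776) = 0.145930
t=0.540000, p=0.145930:
  k1 = f(0.540000, 0.145930) = -0.262450
  k2 = f(0.675000, 0.110499) = -0.214345
  p ← 0.145930 + 0.27·(-0.214345) = 0.088056
p(0.81) ≈ 0.0881

0.0881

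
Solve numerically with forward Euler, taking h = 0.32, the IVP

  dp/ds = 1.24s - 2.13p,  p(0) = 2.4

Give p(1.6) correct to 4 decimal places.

Euler: p_{n+1} = p_n + h·f(s_n, p_n).
s=0.000000, p=2.400000: f=-5.112000 → p ← 2.400000 + 0.32·(-5.112000) = 0.764160
s=0.320000, p=0.764160: f=-1.230861 → p ← 0.764160 + 0.32·(-1.230861) = 0.370285
s=0.640000, p=0.370285: f=0.004894 → p ← 0.370285 + 0.32·0.004894 = 0.371851
s=0.960000, p=0.371851: f=0.398358 → p ← 0.371851 + 0.32·0.398358 = 0.499325
s=1.280000, p=0.499325: f=0.523637 → p ← 0.499325 + 0.32·0.523637 = 0.666889
p(1.6) ≈ 0.6669

0.6669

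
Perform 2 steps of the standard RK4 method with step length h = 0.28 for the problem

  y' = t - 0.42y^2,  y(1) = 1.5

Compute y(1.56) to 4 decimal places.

RK4: k1 = f(t_n, y_n); k2 = f(t_n + h/2, y_n + (h/2)·k1); k3 = f(t_n + h/2, y_n + (h/2)·k2); k4 = f(t_n + h, y_n + h·k3); y_{n+1} = y_n + (h/6)·(k1 + 2k2 + 2k3 + k4).
t=1.000000, y=1.500000:
  k1 = f(1.000000, 1.500000) = 0.055000
  k2 = f(1.140000, 1.507700) = 0.185273
  k3 = f(1.140000, 1.525938) = 0.162035
  k4 = f(1.280000, 1.545370) = 0.276969
  y ← 1.500000 + (0.28/6)·(k1 + 2k2 + 2k3 + k4) = 1.547907
t=1.280000, y=1.547907:
  k1 = f(1.280000, 1.547907) = 0.273673
  k2 = f(1.420000, 1.586222) = 0.363239
  k3 = f(1.420000, 1.598761) = 0.346465
  k4 = f(1.560000, 1.644918) = 0.423583
  y ← 1.547907 + (0.28/6)·(k1 + 2k2 + 2k3 + k4) = 1.646685
y(1.56) ≈ 1.6467

1.6467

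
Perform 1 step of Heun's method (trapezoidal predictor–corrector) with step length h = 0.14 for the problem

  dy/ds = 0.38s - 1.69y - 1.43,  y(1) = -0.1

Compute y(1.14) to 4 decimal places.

Heun: k1 = f(s_n, y_n); k2 = f(s_n + h, y_n + h·k1); y_{n+1} = y_n + (h/2)·(k1 + k2).
s=1.000000, y=-0.100000:
  k1 = f(1.000000, -0.100000) = -0.881000
  k2 = f(1.140000, -0.223340) = -0.619355
  y ← -0.100000 + (0.14/2)·(-0.881000 + (-0.619355)) = -0.205025
y(1.14) ≈ -0.2050

-0.2050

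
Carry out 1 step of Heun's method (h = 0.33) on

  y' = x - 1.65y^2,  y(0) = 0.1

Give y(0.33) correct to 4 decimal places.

Heun: k1 = f(x_n, y_n); k2 = f(x_n + h, y_n + h·k1); y_{n+1} = y_n + (h/2)·(k1 + k2).
x=0.000000, y=0.100000:
  k1 = f(0.000000, 0.100000) = -0.016500
  k2 = f(0.330000, 0.094555) = 0.315248
  y ← 0.100000 + (0.33/2)·(-0.016500 + 0.315248) = 0.149293
y(0.33) ≈ 0.1493

0.1493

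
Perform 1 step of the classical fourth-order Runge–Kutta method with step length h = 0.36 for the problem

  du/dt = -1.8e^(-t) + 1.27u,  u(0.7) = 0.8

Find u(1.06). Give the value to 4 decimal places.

RK4: k1 = f(t_n, u_n); k2 = f(t_n + h/2, u_n + (h/2)·k1); k3 = f(t_n + h/2, u_n + (h/2)·k2); k4 = f(t_n + h, u_n + h·k3); u_{n+1} = u_n + (h/6)·(k1 + 2k2 + 2k3 + k4).
t=0.700000, u=0.800000:
  k1 = f(0.700000, 0.800000) = 0.122146
  k2 = f(0.880000, 0.821986) = 0.297313
  k3 = f(0.880000, 0.853516) = 0.337357
  k4 = f(1.060000, 0.921448) = 0.546619
  u ← 0.800000 + (0.36/6)·(k1 + 2k2 + 2k3 + k4) = 0.916286
u(1.06) ≈ 0.9163

0.9163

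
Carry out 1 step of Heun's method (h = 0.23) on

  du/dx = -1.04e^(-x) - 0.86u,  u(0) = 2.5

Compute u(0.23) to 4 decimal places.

Heun: k1 = f(x_n, u_n); k2 = f(x_n + h, u_n + h·k1); u_{n+1} = u_n + (h/2)·(k1 + k2).
x=0.000000, u=2.500000:
  k1 = f(0.000000, 2.500000) = -3.190000
  k2 = f(0.230000, 1.766300) = -2.345333
  u ← 2.500000 + (0.23/2)·(-3.190000 + (-2.345333)) = 1.863437
u(0.23) ≈ 1.8634

1.8634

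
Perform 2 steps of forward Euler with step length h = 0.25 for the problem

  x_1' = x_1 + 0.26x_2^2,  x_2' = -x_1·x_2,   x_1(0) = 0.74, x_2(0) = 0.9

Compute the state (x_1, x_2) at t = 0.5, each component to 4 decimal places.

1.2570, 0.5542

Euler on (x_1,x_2): x_1_{n+1} = x_1_n + h·x_1', x_2_{n+1} = x_2_n + h·x_2'.
0.000000: (0.740000, 0.900000); f=(0.950600, -0.666000) → (0.977650, 0.733500)
0.250000: (0.977650, 0.733500); f=(1.117536, -0.717106) → (1.257034, 0.554223)
(x_1(0.5), x_2(0.5)) ≈ (1.2570, 0.5542)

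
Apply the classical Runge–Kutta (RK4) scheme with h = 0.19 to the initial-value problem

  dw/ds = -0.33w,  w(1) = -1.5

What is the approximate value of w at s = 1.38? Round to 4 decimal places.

RK4: k1 = f(s_n, w_n); k2 = f(s_n + h/2, w_n + (h/2)·k1); k3 = f(s_n + h/2, w_n + (h/2)·k2); k4 = f(s_n + h, w_n + h·k3); w_{n+1} = w_n + (h/6)·(k1 + 2k2 + 2k3 + k4).
s=1.000000, w=-1.500000:
  k1 = f(1.000000, -1.500000) = 0.495000
  k2 = f(1.095000, -1.452975) = 0.479482
  k3 = f(1.095000, -1.454449) = 0.479968
  k4 = f(1.190000, -1.408806) = 0.464906
  w ← -1.500000 + (0.19/6)·(k1 + 2k2 + 2k3 + k4) = -1.408838
s=1.190000, w=-1.408838:
  k1 = f(1.190000, -1.408838) = 0.464916
  k2 = f(1.285000, -1.364671) = 0.450341
  k3 = f(1.285000, -1.366055) = 0.450798
  k4 = f(1.380000, -1.323186) = 0.436651
  w ← -1.408838 + (0.19/6)·(k1 + 2k2 + 2k3 + k4) = -1.323216
w(1.38) ≈ -1.3232

-1.3232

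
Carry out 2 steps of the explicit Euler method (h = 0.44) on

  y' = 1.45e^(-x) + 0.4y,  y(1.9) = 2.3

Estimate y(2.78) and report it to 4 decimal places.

3.3545

Euler: y_{n+1} = y_n + h·f(x_n, y_n).
x=1.900000, y=2.300000: f=1.136874 → y ← 2.300000 + 0.44·1.136874 = 2.800225
x=2.340000, y=2.800225: f=1.259765 → y ← 2.800225 + 0.44·1.259765 = 3.354521
y(2.78) ≈ 3.3545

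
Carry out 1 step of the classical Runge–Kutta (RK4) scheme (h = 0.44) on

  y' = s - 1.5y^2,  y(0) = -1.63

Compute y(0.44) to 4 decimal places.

-17.9345

RK4: k1 = f(s_n, y_n); k2 = f(s_n + h/2, y_n + (h/2)·k1); k3 = f(s_n + h/2, y_n + (h/2)·k2); k4 = f(s_n + h, y_n + h·k3); y_{n+1} = y_n + (h/6)·(k1 + 2k2 + 2k3 + k4).
s=0.000000, y=-1.630000:
  k1 = f(0.000000, -1.630000) = -3.985350
  k2 = f(0.220000, -2.506777) = -9.205896
  k3 = f(0.220000, -3.655297) = -19.821796
  k4 = f(0.440000, -10.351590) = -160.293138
  y ← -1.630000 + (0.44/6)·(k1 + 2k2 + 2k3 + k4) = -17.934484
y(0.44) ≈ -17.9345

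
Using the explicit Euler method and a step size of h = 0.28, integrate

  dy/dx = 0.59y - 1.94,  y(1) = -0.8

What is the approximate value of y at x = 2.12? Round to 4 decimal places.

Euler: y_{n+1} = y_n + h·f(x_n, y_n).
x=1.000000, y=-0.800000: f=-2.412000 → y ← -0.800000 + 0.28·(-2.412000) = -1.475360
x=1.280000, y=-1.475360: f=-2.810462 → y ← -1.475360 + 0.28·(-2.810462) = -2.262289
x=1.560000, y=-2.262289: f=-3.274751 → y ← -2.262289 + 0.28·(-3.274751) = -3.179220
x=1.840000, y=-3.179220: f=-3.815740 → y ← -3.179220 + 0.28·(-3.815740) = -4.247627
y(2.12) ≈ -4.2476

-4.2476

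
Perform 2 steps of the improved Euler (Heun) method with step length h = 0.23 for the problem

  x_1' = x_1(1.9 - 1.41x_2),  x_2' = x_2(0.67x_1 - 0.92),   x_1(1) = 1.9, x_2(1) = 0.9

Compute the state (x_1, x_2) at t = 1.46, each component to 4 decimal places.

Heun on (x_1,x_2): k1 = f(t_n, state_n); k2 = f(t_n + h, state_n + h·k1); state_{n+1} = state_n + (h/2)·(k1 + k2).
1.000000: (1.900000, 0.900000)
  k1 = (1.198900, 0.317700)
  predictor → (2.175747, 0.973071)
  k2 = (1.148729, 0.523269)
  → (2.169977, 0.996711)
1.230000: (2.169977, 0.996711)
  k1 = (1.073351, 0.532129)
  predictor → (2.416848, 1.119101)
  k2 = (0.778388, 0.782574)
  → (2.382927, 1.147902)
(x_1(1.46), x_2(1.46)) ≈ (2.3829, 1.1479)

2.3829, 1.1479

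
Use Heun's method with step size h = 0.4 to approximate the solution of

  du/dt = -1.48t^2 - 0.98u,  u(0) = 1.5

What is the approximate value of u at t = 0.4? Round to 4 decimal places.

Heun: k1 = f(t_n, u_n); k2 = f(t_n + h, u_n + h·k1); u_{n+1} = u_n + (h/2)·(k1 + k2).
t=0.000000, u=1.500000:
  k1 = f(0.000000, 1.500000) = -1.470000
  k2 = f(0.400000, 0.912000) = -1.130560
  u ← 1.500000 + (0.4/2)·(-1.470000 + (-1.130560)) = 0.979888
u(0.4) ≈ 0.9799

0.9799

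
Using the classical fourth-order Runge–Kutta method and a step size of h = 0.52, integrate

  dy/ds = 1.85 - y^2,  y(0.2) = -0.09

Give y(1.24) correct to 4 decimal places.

RK4: k1 = f(s_n, y_n); k2 = f(s_n + h/2, y_n + (h/2)·k1); k3 = f(s_n + h/2, y_n + (h/2)·k2); k4 = f(s_n + h, y_n + h·k3); y_{n+1} = y_n + (h/6)·(k1 + 2k2 + 2k3 + k4).
s=0.200000, y=-0.090000:
  k1 = f(0.200000, -0.090000) = 1.841900
  k2 = f(0.460000, 0.388894) = 1.698761
  k3 = f(0.460000, 0.351678) = 1.726323
  k4 = f(0.720000, 0.807688) = 1.197640
  y ← -0.090000 + (0.52/6)·(k1 + 2k2 + 2k3 + k4) = 0.767108
s=0.720000, y=0.767108:
  k1 = f(0.720000, 0.767108) = 1.261545
  k2 = f(0.980000, 1.095110) = 0.650734
  k3 = f(0.980000, 0.936299) = 0.973344
  k4 = f(1.240000, 1.273247) = 0.228842
  y ← 0.767108 + (0.52/6)·(k1 + 2k2 + 2k3 + k4) = 1.177782
y(1.24) ≈ 1.1778

1.1778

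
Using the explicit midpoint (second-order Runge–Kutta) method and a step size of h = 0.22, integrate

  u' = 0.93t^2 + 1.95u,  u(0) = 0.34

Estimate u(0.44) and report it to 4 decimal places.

Midpoint: k1 = f(t_n, u_n); k2 = f(t_n + h/2, u_n + (h/2)·k1); u_{n+1} = u_n + h·k2.
t=0.000000, u=0.340000:
  k1 = f(0.000000, 0.340000) = 0.663000
  k2 = f(0.110000, 0.412930) = 0.816466
  u ← 0.340000 + 0.22·0.816466 = 0.519623
t=0.220000, u=0.519623:
  k1 = f(0.220000, 0.519623) = 1.058276
  k2 = f(0.330000, 0.636033) = 1.341541
  u ← 0.519623 + 0.22·1.341541 = 0.814762
u(0.44) ≈ 0.8148

0.8148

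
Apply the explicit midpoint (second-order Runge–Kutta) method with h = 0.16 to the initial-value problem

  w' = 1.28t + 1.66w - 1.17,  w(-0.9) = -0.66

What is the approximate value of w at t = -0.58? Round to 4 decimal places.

Midpoint: k1 = f(t_n, w_n); k2 = f(t_n + h/2, w_n + (h/2)·k1); w_{n+1} = w_n + h·k2.
t=-0.900000, w=-0.660000:
  k1 = f(-0.900000, -0.660000) = -3.417600
  k2 = f(-0.820000, -0.933408) = -3.769057
  w ← -0.660000 + 0.16·(-3.769057) = -1.263049
t=-0.740000, w=-1.263049:
  k1 = f(-0.740000, -1.263049) = -4.213862
  k2 = f(-0.660000, -1.600158) = -4.671062
  w ← -1.263049 + 0.16·(-4.671062) = -2.010419
w(-0.58) ≈ -2.0104

-2.0104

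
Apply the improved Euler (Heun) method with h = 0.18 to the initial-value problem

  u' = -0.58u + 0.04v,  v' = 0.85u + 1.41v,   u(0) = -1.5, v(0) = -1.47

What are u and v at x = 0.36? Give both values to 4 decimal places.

-1.2461, -2.9748

Heun on (u,v): k1 = f(x_n, state_n); k2 = f(x_n + h, state_n + h·k1); state_{n+1} = state_n + (h/2)·(k1 + k2).
0.000000: (-1.500000, -1.470000)
  k1 = (0.811200, -3.347700)
  predictor → (-1.353984, -2.072586)
  k2 = (0.702407, -4.073233)
  → (-1.363775, -2.137884)
0.180000: (-1.363775, -2.137884)
  k1 = (0.705474, -4.173625)
  predictor → (-1.236790, -2.889137)
  k2 = (0.601773, -5.124954)
  → (-1.246123, -2.974756)
(u(0.36), v(0.36)) ≈ (-1.2461, -2.9748)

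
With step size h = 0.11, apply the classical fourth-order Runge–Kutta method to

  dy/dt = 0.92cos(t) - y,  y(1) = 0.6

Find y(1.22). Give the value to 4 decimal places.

0.5615

RK4: k1 = f(t_n, y_n); k2 = f(t_n + h/2, y_n + (h/2)·k1); k3 = f(t_n + h/2, y_n + (h/2)·k2); k4 = f(t_n + h, y_n + h·k3); y_{n+1} = y_n + (h/6)·(k1 + 2k2 + 2k3 + k4).
t=1.000000, y=0.600000:
  k1 = f(1.000000, 0.600000) = -0.102922
  k2 = f(1.055000, 0.594339) = -0.140570
  k3 = f(1.055000, 0.592269) = -0.138499
  k4 = f(1.110000, 0.584765) = -0.175676
  y ← 0.600000 + (0.11/6)·(k1 + 2k2 + 2k3 + k4) = 0.584660
t=1.110000, y=0.584660:
  k1 = f(1.110000, 0.584660) = -0.175571
  k2 = f(1.165000, 0.575003) = -0.211833
  k3 = f(1.165000, 0.573009) = -0.209839
  k4 = f(1.220000, 0.561578) = -0.245424
  y ← 0.584660 + (0.11/6)·(k1 + 2k2 + 2k3 + k4) = 0.561480
y(1.22) ≈ 0.5615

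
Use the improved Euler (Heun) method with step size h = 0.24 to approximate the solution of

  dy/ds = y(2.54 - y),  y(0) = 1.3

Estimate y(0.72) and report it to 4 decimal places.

2.1839

Heun: k1 = f(s_n, y_n); k2 = f(s_n + h, y_n + h·k1); y_{n+1} = y_n + (h/2)·(k1 + k2).
s=0.000000, y=1.300000:
  k1 = f(0.000000, 1.300000) = 1.612000
  k2 = f(0.240000, 1.686880) = 1.439111
  y ← 1.300000 + (0.24/2)·(1.612000 + 1.439111) = 1.666133
s=0.240000, y=1.666133:
  k1 = f(0.240000, 1.666133) = 1.455978
  k2 = f(0.480000, 2.015568) = 1.057028
  y ← 1.666133 + (0.24/2)·(1.455978 + 1.057028) = 1.967694
s=0.480000, y=1.967694:
  k1 = f(0.480000, 1.967694) = 1.126123
  k2 = f(0.720000, 2.237964) = 0.675946
  y ← 1.967694 + (0.24/2)·(1.126123 + 0.675946) = 2.183942
y(0.72) ≈ 2.1839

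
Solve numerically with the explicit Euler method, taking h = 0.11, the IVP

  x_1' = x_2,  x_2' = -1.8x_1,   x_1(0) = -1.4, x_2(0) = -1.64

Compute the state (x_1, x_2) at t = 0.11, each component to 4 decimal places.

-1.5804, -1.3628

Euler on (x_1,x_2): x_1_{n+1} = x_1_n + h·x_1', x_2_{n+1} = x_2_n + h·x_2'.
0.000000: (-1.400000, -1.640000); f=(-1.640000, 2.520000) → (-1.580400, -1.362800)
(x_1(0.11), x_2(0.11)) ≈ (-1.5804, -1.3628)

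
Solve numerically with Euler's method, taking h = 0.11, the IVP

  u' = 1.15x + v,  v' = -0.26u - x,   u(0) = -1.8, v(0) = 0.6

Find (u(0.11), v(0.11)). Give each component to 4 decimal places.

-1.7340, 0.6515

Euler on (u,v): u_{n+1} = u_n + h·u', v_{n+1} = v_n + h·v'.
0.000000: (-1.800000, 0.600000); f=(0.600000, 0.468000) → (-1.734000, 0.651480)
(u(0.11), v(0.11)) ≈ (-1.7340, 0.6515)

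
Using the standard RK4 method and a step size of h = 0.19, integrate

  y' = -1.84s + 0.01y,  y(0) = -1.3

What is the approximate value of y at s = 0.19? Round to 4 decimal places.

RK4: k1 = f(s_n, y_n); k2 = f(s_n + h/2, y_n + (h/2)·k1); k3 = f(s_n + h/2, y_n + (h/2)·k2); k4 = f(s_n + h, y_n + h·k3); y_{n+1} = y_n + (h/6)·(k1 + 2k2 + 2k3 + k4).
s=0.000000, y=-1.300000:
  k1 = f(0.000000, -1.300000) = -0.013000
  k2 = f(0.095000, -1.301235) = -0.187812
  k3 = f(0.095000, -1.317842) = -0.187978
  k4 = f(0.190000, -1.335716) = -0.362957
  y ← -1.300000 + (0.19/6)·(k1 + 2k2 + 2k3 + k4) = -1.335705
y(0.19) ≈ -1.3357

-1.3357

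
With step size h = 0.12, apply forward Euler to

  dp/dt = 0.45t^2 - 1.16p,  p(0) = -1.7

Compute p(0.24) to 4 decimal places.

Euler: p_{n+1} = p_n + h·f(t_n, p_n).
t=0.000000, p=-1.700000: f=1.972000 → p ← -1.700000 + 0.12·1.972000 = -1.463360
t=0.120000, p=-1.463360: f=1.703978 → p ← -1.463360 + 0.12·1.703978 = -1.258883
p(0.24) ≈ -1.2589

-1.2589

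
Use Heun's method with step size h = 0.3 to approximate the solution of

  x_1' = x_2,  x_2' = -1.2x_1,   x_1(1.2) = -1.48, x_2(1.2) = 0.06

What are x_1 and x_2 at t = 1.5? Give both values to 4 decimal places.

Heun on (x_1,x_2): k1 = f(t_n, state_n); k2 = f(t_n + h, state_n + h·k1); state_{n+1} = state_n + (h/2)·(k1 + k2).
1.200000: (-1.480000, 0.060000)
  k1 = (0.060000, 1.776000)
  predictor → (-1.462000, 0.592800)
  k2 = (0.592800, 1.754400)
  → (-1.382080, 0.589560)
(x_1(1.5), x_2(1.5)) ≈ (-1.3821, 0.5896)

-1.3821, 0.5896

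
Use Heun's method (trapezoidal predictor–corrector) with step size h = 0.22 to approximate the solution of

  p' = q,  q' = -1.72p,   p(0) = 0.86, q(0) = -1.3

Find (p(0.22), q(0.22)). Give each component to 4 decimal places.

0.5382, -1.5713

Heun on (p,q): k1 = f(x_n, state_n); k2 = f(x_n + h, state_n + h·k1); state_{n+1} = state_n + (h/2)·(k1 + k2).
0.000000: (0.860000, -1.300000)
  k1 = (-1.300000, -1.479200)
  predictor → (0.574000, -1.625424)
  k2 = (-1.625424, -0.987280)
  → (0.538203, -1.571313)
(p(0.22), q(0.22)) ≈ (0.5382, -1.5713)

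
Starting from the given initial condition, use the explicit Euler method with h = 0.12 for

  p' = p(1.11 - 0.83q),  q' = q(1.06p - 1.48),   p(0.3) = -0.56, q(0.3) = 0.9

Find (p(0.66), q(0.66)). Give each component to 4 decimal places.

-0.6745, 0.3758

Euler on (p,q): p_{n+1} = p_n + h·p', q_{n+1} = q_n + h·q'.
0.300000: (-0.560000, 0.900000); f=(-0.203280, -1.866240) → (-0.584394, 0.676051)
0.420000: (-0.584394, 0.676051); f=(-0.320761, -1.419341) → (-0.622885, 0.505730)
0.540000: (-0.622885, 0.505730); f=(-0.429942, -1.082393) → (-0.674478, 0.375843)
(p(0.66), q(0.66)) ≈ (-0.6745, 0.3758)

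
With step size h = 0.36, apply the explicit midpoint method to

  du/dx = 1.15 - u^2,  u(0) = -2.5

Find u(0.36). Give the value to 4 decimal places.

-6.2918

Midpoint: k1 = f(x_n, u_n); k2 = f(x_n + h/2, u_n + (h/2)·k1); u_{n+1} = u_n + h·k2.
x=0.000000, u=-2.500000:
  k1 = f(0.000000, -2.500000) = -5.100000
  k2 = f(0.180000, -3.418000) = -10.532724
  u ← -2.500000 + 0.36·(-10.532724) = -6.291781
u(0.36) ≈ -6.2918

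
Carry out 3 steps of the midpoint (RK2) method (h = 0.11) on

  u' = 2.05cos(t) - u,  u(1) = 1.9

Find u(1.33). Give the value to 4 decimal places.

Midpoint: k1 = f(t_n, u_n); k2 = f(t_n + h/2, u_n + (h/2)·k1); u_{n+1} = u_n + h·k2.
t=1.000000, u=1.900000:
  k1 = f(1.000000, 1.900000) = -0.792380
  k2 = f(1.055000, 1.856419) = -0.845302
  u ← 1.900000 + 0.11·(-0.845302) = 1.807017
t=1.110000, u=1.807017:
  k1 = f(1.110000, 1.807017) = -0.895461
  k2 = f(1.165000, 1.757766) = -0.948528
  u ← 1.807017 + 0.11·(-0.948528) = 1.702679
t=1.220000, u=1.702679:
  k1 = f(1.220000, 1.702679) = -0.998205
  k2 = f(1.275000, 1.647777) = -1.050199
  u ← 1.702679 + 0.11·(-1.050199) = 1.587157
u(1.33) ≈ 1.5872

1.5872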